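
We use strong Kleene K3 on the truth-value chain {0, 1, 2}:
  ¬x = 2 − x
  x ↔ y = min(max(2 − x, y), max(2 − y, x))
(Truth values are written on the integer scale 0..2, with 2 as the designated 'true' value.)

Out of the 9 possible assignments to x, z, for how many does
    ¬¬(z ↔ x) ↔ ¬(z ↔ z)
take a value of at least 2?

2

x = 0, z = 0 ↦ 0  <
x = 0, z = 1 ↦ 1  <
x = 0, z = 2 ↦ 2  ≥
x = 1, z = 0 ↦ 1  <
x = 1, z = 1 ↦ 1  <
x = 1, z = 2 ↦ 1  <
x = 2, z = 0 ↦ 2  ≥
x = 2, z = 1 ↦ 1  <
x = 2, z = 2 ↦ 0  <
So 2 of the 9 assignments meet the threshold.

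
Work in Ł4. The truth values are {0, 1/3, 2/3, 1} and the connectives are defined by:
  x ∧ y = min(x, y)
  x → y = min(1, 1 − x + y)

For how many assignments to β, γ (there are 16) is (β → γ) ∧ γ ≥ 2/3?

β = 0, γ = 0 ↦ 0  <
β = 0, γ = 1/3 ↦ 1/3  <
β = 0, γ = 2/3 ↦ 2/3  ≥
β = 0, γ = 1 ↦ 1  ≥
β = 1/3, γ = 0 ↦ 0  <
β = 1/3, γ = 1/3 ↦ 1/3  <
β = 1/3, γ = 2/3 ↦ 2/3  ≥
β = 1/3, γ = 1 ↦ 1  ≥
β = 2/3, γ = 0 ↦ 0  <
β = 2/3, γ = 1/3 ↦ 1/3  <
β = 2/3, γ = 2/3 ↦ 2/3  ≥
β = 2/3, γ = 1 ↦ 1  ≥
β = 1, γ = 0 ↦ 0  <
β = 1, γ = 1/3 ↦ 1/3  <
β = 1, γ = 2/3 ↦ 2/3  ≥
β = 1, γ = 1 ↦ 1  ≥
So 8 of the 16 assignments meet the threshold.

8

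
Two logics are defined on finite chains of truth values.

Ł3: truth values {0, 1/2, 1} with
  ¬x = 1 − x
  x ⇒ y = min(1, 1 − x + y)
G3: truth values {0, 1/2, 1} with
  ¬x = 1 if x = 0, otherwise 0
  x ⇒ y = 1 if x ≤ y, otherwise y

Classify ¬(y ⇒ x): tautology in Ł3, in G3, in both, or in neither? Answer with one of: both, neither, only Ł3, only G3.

neither

In Ł3: at x = 0, y = 0 the value is 0 — not a tautology.
In G3: at x = 0, y = 0 the value is 0 — not a tautology.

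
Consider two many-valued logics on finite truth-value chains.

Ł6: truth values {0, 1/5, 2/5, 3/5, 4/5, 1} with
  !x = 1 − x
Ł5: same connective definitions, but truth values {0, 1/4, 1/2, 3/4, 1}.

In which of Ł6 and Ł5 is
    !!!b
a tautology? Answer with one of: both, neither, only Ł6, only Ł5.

neither

In Ł6: at b = 1/5 the value is 4/5 — not a tautology.
In Ł5: at b = 1/4 the value is 3/4 — not a tautology.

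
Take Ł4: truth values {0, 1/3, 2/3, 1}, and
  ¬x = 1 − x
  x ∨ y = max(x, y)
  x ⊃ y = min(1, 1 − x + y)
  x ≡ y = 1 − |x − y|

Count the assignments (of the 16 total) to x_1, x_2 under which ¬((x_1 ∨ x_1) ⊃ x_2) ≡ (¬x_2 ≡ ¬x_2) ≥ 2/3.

x_1 = 0, x_2 = 0 ↦ 0  <
x_1 = 0, x_2 = 1/3 ↦ 0  <
x_1 = 0, x_2 = 2/3 ↦ 0  <
x_1 = 0, x_2 = 1 ↦ 0  <
x_1 = 1/3, x_2 = 0 ↦ 1/3  <
x_1 = 1/3, x_2 = 1/3 ↦ 0  <
x_1 = 1/3, x_2 = 2/3 ↦ 0  <
x_1 = 1/3, x_2 = 1 ↦ 0  <
x_1 = 2/3, x_2 = 0 ↦ 2/3  ≥
x_1 = 2/3, x_2 = 1/3 ↦ 1/3  <
x_1 = 2/3, x_2 = 2/3 ↦ 0  <
x_1 = 2/3, x_2 = 1 ↦ 0  <
x_1 = 1, x_2 = 0 ↦ 1  ≥
x_1 = 1, x_2 = 1/3 ↦ 2/3  ≥
x_1 = 1, x_2 = 2/3 ↦ 1/3  <
x_1 = 1, x_2 = 1 ↦ 0  <
So 3 of the 16 assignments meet the threshold.

3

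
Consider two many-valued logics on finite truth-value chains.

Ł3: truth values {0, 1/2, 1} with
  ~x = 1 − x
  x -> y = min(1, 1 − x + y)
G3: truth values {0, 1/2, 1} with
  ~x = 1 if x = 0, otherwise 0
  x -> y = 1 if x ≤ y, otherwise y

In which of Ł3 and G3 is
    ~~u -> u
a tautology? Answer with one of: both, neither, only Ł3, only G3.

In Ł3: every assignment gives 1 — tautology.
In G3: at u = 1/2 the value is 1/2 — not a tautology.

only Ł3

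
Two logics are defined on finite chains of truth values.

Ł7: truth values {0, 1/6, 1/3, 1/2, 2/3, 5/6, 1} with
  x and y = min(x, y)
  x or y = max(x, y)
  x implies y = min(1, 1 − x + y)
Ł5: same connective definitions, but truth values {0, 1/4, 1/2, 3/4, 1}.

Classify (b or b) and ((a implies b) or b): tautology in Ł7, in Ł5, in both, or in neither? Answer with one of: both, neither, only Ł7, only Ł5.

neither

In Ł7: at a = 0, b = 0 the value is 0 — not a tautology.
In Ł5: at a = 0, b = 0 the value is 0 — not a tautology.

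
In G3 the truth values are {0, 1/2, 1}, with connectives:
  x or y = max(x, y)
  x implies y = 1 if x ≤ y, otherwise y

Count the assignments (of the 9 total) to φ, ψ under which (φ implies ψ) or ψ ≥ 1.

φ = 0, ψ = 0 ↦ 1  ≥
φ = 0, ψ = 1/2 ↦ 1  ≥
φ = 0, ψ = 1 ↦ 1  ≥
φ = 1/2, ψ = 0 ↦ 0  <
φ = 1/2, ψ = 1/2 ↦ 1  ≥
φ = 1/2, ψ = 1 ↦ 1  ≥
φ = 1, ψ = 0 ↦ 0  <
φ = 1, ψ = 1/2 ↦ 1/2  <
φ = 1, ψ = 1 ↦ 1  ≥
So 6 of the 9 assignments meet the threshold.

6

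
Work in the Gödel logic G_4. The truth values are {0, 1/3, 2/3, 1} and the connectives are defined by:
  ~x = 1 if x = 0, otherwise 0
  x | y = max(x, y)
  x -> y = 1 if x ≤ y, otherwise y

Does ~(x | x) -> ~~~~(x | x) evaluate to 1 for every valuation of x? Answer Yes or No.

Counterexample: take x = 0.
x | x = 0 | 0 = 0
~(x | x) = ~0 = 1
x | x = 0 | 0 = 0
~(x | x) = ~0 = 1
~~(x | x) = ~1 = 0
~~~(x | x) = ~0 = 1
~~~~(x | x) = ~1 = 0
~(x | x) -> ~~~~(x | x) = 1 -> 0 = 0
This gives 0 ≠ 1.

No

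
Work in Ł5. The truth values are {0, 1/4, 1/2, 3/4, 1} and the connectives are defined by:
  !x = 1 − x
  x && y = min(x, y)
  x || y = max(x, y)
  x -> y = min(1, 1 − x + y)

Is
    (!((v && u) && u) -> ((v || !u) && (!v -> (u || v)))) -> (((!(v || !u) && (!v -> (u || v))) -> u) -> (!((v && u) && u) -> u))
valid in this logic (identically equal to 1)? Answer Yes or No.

Counterexample: take u = 0, v = 1/4.
v && u = 1/4 && 0 = 0
(v && u) && u = 0 && 0 = 0
!((v && u) && u) = !0 = 1
!u = !0 = 1
v || !u = 1/4 || 1 = 1
!v = !1/4 = 3/4
u || v = 0 || 1/4 = 1/4
!v -> (u || v) = 3/4 -> 1/4 = 1/2
(v || !u) && (!v -> (u || v)) = 1 && 1/2 = 1/2
!((v && u) && u) -> ((v || !u) && (!v -> (u || v))) = 1 -> 1/2 = 1/2
!u = !0 = 1
v || !u = 1/4 || 1 = 1
!(v || !u) = !1 = 0
!v = !1/4 = 3/4
u || v = 0 || 1/4 = 1/4
!v -> (u || v) = 3/4 -> 1/4 = 1/2
!(v || !u) && (!v -> (u || v)) = 0 && 1/2 = 0
(!(v || !u) && (!v -> (u || v))) -> u = 0 -> 0 = 1
v && u = 1/4 && 0 = 0
(v && u) && u = 0 && 0 = 0
!((v && u) && u) = !0 = 1
!((v && u) && u) -> u = 1 -> 0 = 0
((!(v || !u) && (!v -> (u || v))) -> u) -> (!((v && u) && u) -> u) = 1 -> 0 = 0
(!((v && u) && u) -> ((v || !u) && (!v -> (u || v)))) -> (((!(v || !u) && (!v -> (u || v))) -> u) -> (!((v && u) && u) -> u)) = 1/2 -> 0 = 1/2
This gives 1/2 ≠ 1.

No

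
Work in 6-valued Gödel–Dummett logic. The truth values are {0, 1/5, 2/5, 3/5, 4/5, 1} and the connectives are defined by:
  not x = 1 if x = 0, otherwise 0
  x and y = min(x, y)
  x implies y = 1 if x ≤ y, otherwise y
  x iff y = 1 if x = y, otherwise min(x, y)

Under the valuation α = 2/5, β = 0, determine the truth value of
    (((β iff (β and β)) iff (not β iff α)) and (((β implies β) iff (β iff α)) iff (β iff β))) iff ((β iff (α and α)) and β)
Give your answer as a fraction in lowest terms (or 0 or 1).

β and β = 0 and 0 = 0
β iff (β and β) = 0 iff 0 = 1
not β = not 0 = 1
not β iff α = 1 iff 2/5 = 2/5
(β iff (β and β)) iff (not β iff α) = 1 iff 2/5 = 2/5
β implies β = 0 implies 0 = 1
β iff α = 0 iff 2/5 = 0
(β implies β) iff (β iff α) = 1 iff 0 = 0
β iff β = 0 iff 0 = 1
((β implies β) iff (β iff α)) iff (β iff β) = 0 iff 1 = 0
((β iff (β and β)) iff (not β iff α)) and (((β implies β) iff (β iff α)) iff (β iff β)) = 2/5 and 0 = 0
α and α = 2/5 and 2/5 = 2/5
β iff (α and α) = 0 iff 2/5 = 0
(β iff (α and α)) and β = 0 and 0 = 0
(((β iff (β and β)) iff (not β iff α)) and (((β implies β) iff (β iff α)) iff (β iff β))) iff ((β iff (α and α)) and β) = 0 iff 0 = 1

1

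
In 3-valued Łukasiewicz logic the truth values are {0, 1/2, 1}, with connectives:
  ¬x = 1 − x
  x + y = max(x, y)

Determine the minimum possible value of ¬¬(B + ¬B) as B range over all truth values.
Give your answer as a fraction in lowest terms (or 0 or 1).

Take B = 1/2:
¬B = ¬1/2 = 1/2
B + ¬B = 1/2 + 1/2 = 1/2
¬(B + ¬B) = ¬1/2 = 1/2
¬¬(B + ¬B) = ¬1/2 = 1/2
No assignment yields a value below 1/2, so this is the minimum.

1/2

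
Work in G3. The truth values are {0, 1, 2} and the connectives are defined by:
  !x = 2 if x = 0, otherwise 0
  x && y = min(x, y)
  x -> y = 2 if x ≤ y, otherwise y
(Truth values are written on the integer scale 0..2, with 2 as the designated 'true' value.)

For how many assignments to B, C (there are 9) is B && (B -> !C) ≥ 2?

1

B = 0, C = 0 ↦ 0  <
B = 0, C = 1 ↦ 0  <
B = 0, C = 2 ↦ 0  <
B = 1, C = 0 ↦ 1  <
B = 1, C = 1 ↦ 0  <
B = 1, C = 2 ↦ 0  <
B = 2, C = 0 ↦ 2  ≥
B = 2, C = 1 ↦ 0  <
B = 2, C = 2 ↦ 0  <
So 1 of the 9 assignments meets the threshold.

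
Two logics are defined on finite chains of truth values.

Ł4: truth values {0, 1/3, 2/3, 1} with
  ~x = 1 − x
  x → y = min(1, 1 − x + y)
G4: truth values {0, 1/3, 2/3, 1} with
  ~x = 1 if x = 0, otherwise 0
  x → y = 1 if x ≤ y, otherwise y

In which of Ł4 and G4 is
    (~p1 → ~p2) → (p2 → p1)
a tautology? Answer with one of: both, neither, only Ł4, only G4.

only Ł4

In Ł4: every assignment gives 1 — tautology.
In G4: at p1 = 1/3, p2 = 2/3 the value is 1/3 — not a tautology.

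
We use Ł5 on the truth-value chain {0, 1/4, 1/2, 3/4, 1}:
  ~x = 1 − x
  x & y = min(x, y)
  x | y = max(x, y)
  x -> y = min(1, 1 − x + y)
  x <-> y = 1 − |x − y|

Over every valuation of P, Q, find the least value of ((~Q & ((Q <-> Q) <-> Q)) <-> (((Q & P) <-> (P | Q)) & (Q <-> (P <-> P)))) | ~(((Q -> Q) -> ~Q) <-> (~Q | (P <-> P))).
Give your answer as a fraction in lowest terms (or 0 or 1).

Take P = 1/4, Q = 3/4:
~Q = ~3/4 = 1/4
Q <-> Q = 3/4 <-> 3/4 = 1
(Q <-> Q) <-> Q = 1 <-> 3/4 = 3/4
~Q & ((Q <-> Q) <-> Q) = 1/4 & 3/4 = 1/4
Q & P = 3/4 & 1/4 = 1/4
P | Q = 1/4 | 3/4 = 3/4
(Q & P) <-> (P | Q) = 1/4 <-> 3/4 = 1/2
P <-> P = 1/4 <-> 1/4 = 1
Q <-> (P <-> P) = 3/4 <-> 1 = 3/4
((Q & P) <-> (P | Q)) & (Q <-> (P <-> P)) = 1/2 & 3/4 = 1/2
(~Q & ((Q <-> Q) <-> Q)) <-> (((Q & P) <-> (P | Q)) & (Q <-> (P <-> P))) = 1/4 <-> 1/2 = 3/4
Q -> Q = 3/4 -> 3/4 = 1
~Q = ~3/4 = 1/4
(Q -> Q) -> ~Q = 1 -> 1/4 = 1/4
~Q = ~3/4 = 1/4
P <-> P = 1/4 <-> 1/4 = 1
~Q | (P <-> P) = 1/4 | 1 = 1
((Q -> Q) -> ~Q) <-> (~Q | (P <-> P)) = 1/4 <-> 1 = 1/4
~(((Q -> Q) -> ~Q) <-> (~Q | (P <-> P))) = ~1/4 = 3/4
((~Q & ((Q <-> Q) <-> Q)) <-> (((Q & P) <-> (P | Q)) & (Q <-> (P <-> P)))) | ~(((Q -> Q) -> ~Q) <-> (~Q | (P <-> P))) = 3/4 | 3/4 = 3/4
No assignment yields a value below 3/4, so this is the minimum.

3/4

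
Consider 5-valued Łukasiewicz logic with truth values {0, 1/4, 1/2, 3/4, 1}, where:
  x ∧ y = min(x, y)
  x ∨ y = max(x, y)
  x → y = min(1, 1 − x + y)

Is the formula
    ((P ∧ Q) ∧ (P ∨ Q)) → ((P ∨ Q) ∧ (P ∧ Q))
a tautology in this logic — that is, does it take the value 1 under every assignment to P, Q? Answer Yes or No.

At P = 3/4, Q = 0, for instance:
P ∧ Q = 3/4 ∧ 0 = 0
P ∨ Q = 3/4 ∨ 0 = 3/4
(P ∧ Q) ∧ (P ∨ Q) = 0 ∧ 3/4 = 0
(P ∨ Q) ∧ (P ∧ Q) = 3/4 ∧ 0 = 0
((P ∧ Q) ∧ (P ∨ Q)) → ((P ∨ Q) ∧ (P ∧ Q)) = 0 → 0 = 1
and checking the remaining 24 assignments likewise gives ≥ 1 in every case.

Yes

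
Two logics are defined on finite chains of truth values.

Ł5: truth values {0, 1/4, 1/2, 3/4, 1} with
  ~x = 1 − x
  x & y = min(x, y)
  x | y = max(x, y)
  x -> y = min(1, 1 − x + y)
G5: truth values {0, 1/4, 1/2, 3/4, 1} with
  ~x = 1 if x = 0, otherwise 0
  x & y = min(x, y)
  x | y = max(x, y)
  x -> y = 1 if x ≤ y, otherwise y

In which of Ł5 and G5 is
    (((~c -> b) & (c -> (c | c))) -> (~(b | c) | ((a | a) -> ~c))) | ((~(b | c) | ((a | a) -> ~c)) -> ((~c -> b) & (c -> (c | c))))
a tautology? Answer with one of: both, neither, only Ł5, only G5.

In Ł5: every assignment gives 1 — tautology.
In G5: every assignment gives 1 — tautology.

both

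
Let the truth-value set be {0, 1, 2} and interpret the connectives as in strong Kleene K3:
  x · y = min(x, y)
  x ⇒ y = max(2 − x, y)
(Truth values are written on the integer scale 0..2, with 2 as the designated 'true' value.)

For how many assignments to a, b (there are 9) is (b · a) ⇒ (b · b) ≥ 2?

a = 0, b = 0 ↦ 2  ≥
a = 0, b = 1 ↦ 2  ≥
a = 0, b = 2 ↦ 2  ≥
a = 1, b = 0 ↦ 2  ≥
a = 1, b = 1 ↦ 1  <
a = 1, b = 2 ↦ 2  ≥
a = 2, b = 0 ↦ 2  ≥
a = 2, b = 1 ↦ 1  <
a = 2, b = 2 ↦ 2  ≥
So 7 of the 9 assignments meet the threshold.

7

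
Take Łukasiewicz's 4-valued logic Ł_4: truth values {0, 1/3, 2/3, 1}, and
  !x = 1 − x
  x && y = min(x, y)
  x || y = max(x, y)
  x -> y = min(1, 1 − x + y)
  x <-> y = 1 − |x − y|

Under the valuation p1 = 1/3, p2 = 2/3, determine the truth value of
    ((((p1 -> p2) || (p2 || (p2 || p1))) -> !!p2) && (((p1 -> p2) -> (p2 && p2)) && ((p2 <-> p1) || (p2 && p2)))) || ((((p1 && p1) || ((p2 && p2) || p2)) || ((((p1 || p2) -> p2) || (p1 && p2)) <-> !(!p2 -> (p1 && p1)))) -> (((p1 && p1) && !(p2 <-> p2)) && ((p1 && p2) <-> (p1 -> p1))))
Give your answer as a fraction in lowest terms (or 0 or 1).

p1 -> p2 = 1/3 -> 2/3 = 1
p2 || p1 = 2/3 || 1/3 = 2/3
p2 || (p2 || p1) = 2/3 || 2/3 = 2/3
(p1 -> p2) || (p2 || (p2 || p1)) = 1 || 2/3 = 1
!p2 = !2/3 = 1/3
!!p2 = !1/3 = 2/3
((p1 -> p2) || (p2 || (p2 || p1))) -> !!p2 = 1 -> 2/3 = 2/3
p1 -> p2 = 1/3 -> 2/3 = 1
p2 && p2 = 2/3 && 2/3 = 2/3
(p1 -> p2) -> (p2 && p2) = 1 -> 2/3 = 2/3
p2 <-> p1 = 2/3 <-> 1/3 = 2/3
p2 && p2 = 2/3 && 2/3 = 2/3
(p2 <-> p1) || (p2 && p2) = 2/3 || 2/3 = 2/3
((p1 -> p2) -> (p2 && p2)) && ((p2 <-> p1) || (p2 && p2)) = 2/3 && 2/3 = 2/3
(((p1 -> p2) || (p2 || (p2 || p1))) -> !!p2) && (((p1 -> p2) -> (p2 && p2)) && ((p2 <-> p1) || (p2 && p2))) = 2/3 && 2/3 = 2/3
p1 && p1 = 1/3 && 1/3 = 1/3
p2 && p2 = 2/3 && 2/3 = 2/3
(p2 && p2) || p2 = 2/3 || 2/3 = 2/3
(p1 && p1) || ((p2 && p2) || p2) = 1/3 || 2/3 = 2/3
p1 || p2 = 1/3 || 2/3 = 2/3
(p1 || p2) -> p2 = 2/3 -> 2/3 = 1
p1 && p2 = 1/3 && 2/3 = 1/3
((p1 || p2) -> p2) || (p1 && p2) = 1 || 1/3 = 1
!p2 = !2/3 = 1/3
p1 && p1 = 1/3 && 1/3 = 1/3
!p2 -> (p1 && p1) = 1/3 -> 1/3 = 1
!(!p2 -> (p1 && p1)) = !1 = 0
(((p1 || p2) -> p2) || (p1 && p2)) <-> !(!p2 -> (p1 && p1)) = 1 <-> 0 = 0
((p1 && p1) || ((p2 && p2) || p2)) || ((((p1 || p2) -> p2) || (p1 && p2)) <-> !(!p2 -> (p1 && p1))) = 2/3 || 0 = 2/3
p1 && p1 = 1/3 && 1/3 = 1/3
p2 <-> p2 = 2/3 <-> 2/3 = 1
!(p2 <-> p2) = !1 = 0
(p1 && p1) && !(p2 <-> p2) = 1/3 && 0 = 0
p1 && p2 = 1/3 && 2/3 = 1/3
p1 -> p1 = 1/3 -> 1/3 = 1
(p1 && p2) <-> (p1 -> p1) = 1/3 <-> 1 = 1/3
((p1 && p1) && !(p2 <-> p2)) && ((p1 && p2) <-> (p1 -> p1)) = 0 && 1/3 = 0
(((p1 && p1) || ((p2 && p2) || p2)) || ((((p1 || p2) -> p2) || (p1 && p2)) <-> !(!p2 -> (p1 && p1)))) -> (((p1 && p1) && !(p2 <-> p2)) && ((p1 && p2) <-> (p1 -> p1))) = 2/3 -> 0 = 1/3
((((p1 -> p2) || (p2 || (p2 || p1))) -> !!p2) && (((p1 -> p2) -> (p2 && p2)) && ((p2 <-> p1) || (p2 && p2)))) || ((((p1 && p1) || ((p2 && p2) || p2)) || ((((p1 || p2) -> p2) || (p1 && p2)) <-> !(!p2 -> (p1 && p1)))) -> (((p1 && p1) && !(p2 <-> p2)) && ((p1 && p2) <-> (p1 -> p1)))) = 2/3 || 1/3 = 2/3

2/3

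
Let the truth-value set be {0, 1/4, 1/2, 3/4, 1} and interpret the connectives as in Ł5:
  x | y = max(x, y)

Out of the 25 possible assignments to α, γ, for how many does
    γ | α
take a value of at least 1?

9

value 1: 9 assignments (counts)
value 3/4: 7 assignments
value 1/2: 5 assignments
value 1/4: 3 assignments
value 0: 1 assignment
So 9 of the 25 assignments meet the threshold.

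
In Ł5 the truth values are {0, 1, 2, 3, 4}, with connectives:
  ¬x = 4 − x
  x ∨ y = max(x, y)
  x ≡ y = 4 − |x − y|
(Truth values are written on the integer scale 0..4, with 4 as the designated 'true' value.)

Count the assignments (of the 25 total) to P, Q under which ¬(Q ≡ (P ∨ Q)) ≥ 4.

1

value 4: 1 assignment (counts)
value 3: 2 assignments
value 2: 3 assignments
value 1: 4 assignments
value 0: 15 assignments
So 1 of the 25 assignments meets the threshold.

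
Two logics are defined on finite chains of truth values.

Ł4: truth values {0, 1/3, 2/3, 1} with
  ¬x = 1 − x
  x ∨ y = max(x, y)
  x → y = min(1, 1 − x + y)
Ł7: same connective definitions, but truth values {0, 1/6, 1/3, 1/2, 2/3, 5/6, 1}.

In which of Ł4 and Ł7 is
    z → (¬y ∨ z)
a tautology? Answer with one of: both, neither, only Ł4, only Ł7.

In Ł4: every assignment gives 1 — tautology.
In Ł7: every assignment gives 1 — tautology.

both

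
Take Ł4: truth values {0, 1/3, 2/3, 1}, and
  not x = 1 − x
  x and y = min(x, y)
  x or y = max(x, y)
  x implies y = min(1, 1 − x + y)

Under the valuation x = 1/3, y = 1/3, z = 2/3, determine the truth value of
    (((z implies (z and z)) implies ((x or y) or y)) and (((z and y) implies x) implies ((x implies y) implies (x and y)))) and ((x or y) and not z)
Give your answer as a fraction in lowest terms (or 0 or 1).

z and z = 2/3 and 2/3 = 2/3
z implies (z and z) = 2/3 implies 2/3 = 1
x or y = 1/3 or 1/3 = 1/3
(x or y) or y = 1/3 or 1/3 = 1/3
(z implies (z and z)) implies ((x or y) or y) = 1 implies 1/3 = 1/3
z and y = 2/3 and 1/3 = 1/3
(z and y) implies x = 1/3 implies 1/3 = 1
x implies y = 1/3 implies 1/3 = 1
x and y = 1/3 and 1/3 = 1/3
(x implies y) implies (x and y) = 1 implies 1/3 = 1/3
((z and y) implies x) implies ((x implies y) implies (x and y)) = 1 implies 1/3 = 1/3
((z implies (z and z)) implies ((x or y) or y)) and (((z and y) implies x) implies ((x implies y) implies (x and y))) = 1/3 and 1/3 = 1/3
x or y = 1/3 or 1/3 = 1/3
not z = not 2/3 = 1/3
(x or y) and not z = 1/3 and 1/3 = 1/3
(((z implies (z and z)) implies ((x or y) or y)) and (((z and y) implies x) implies ((x implies y) implies (x and y)))) and ((x or y) and not z) = 1/3 and 1/3 = 1/3

1/3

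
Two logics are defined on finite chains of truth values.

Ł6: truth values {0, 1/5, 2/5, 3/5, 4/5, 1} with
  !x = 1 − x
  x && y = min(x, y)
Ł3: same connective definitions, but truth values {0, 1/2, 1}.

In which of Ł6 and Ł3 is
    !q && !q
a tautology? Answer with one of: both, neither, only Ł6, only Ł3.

neither

In Ł6: at q = 1/5 the value is 4/5 — not a tautology.
In Ł3: at q = 1/2 the value is 1/2 — not a tautology.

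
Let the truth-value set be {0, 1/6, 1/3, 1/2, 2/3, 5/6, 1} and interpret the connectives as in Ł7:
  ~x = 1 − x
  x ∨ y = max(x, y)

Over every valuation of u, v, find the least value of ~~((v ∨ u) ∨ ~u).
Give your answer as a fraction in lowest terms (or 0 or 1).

Take u = 1/2, v = 0:
v ∨ u = 0 ∨ 1/2 = 1/2
~u = ~1/2 = 1/2
(v ∨ u) ∨ ~u = 1/2 ∨ 1/2 = 1/2
~((v ∨ u) ∨ ~u) = ~1/2 = 1/2
~~((v ∨ u) ∨ ~u) = ~1/2 = 1/2
No assignment yields a value below 1/2, so this is the minimum.

1/2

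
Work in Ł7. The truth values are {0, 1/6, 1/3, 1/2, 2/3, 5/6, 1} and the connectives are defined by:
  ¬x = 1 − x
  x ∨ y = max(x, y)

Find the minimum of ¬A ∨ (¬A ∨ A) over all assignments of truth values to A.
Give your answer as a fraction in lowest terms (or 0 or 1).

Take A = 1/2:
¬A = ¬1/2 = 1/2
¬A = ¬1/2 = 1/2
¬A ∨ A = 1/2 ∨ 1/2 = 1/2
¬A ∨ (¬A ∨ A) = 1/2 ∨ 1/2 = 1/2
No assignment yields a value below 1/2, so this is the minimum.

1/2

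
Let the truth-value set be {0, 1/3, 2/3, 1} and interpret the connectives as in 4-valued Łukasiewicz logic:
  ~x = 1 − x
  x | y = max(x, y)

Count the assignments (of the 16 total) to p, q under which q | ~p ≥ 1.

7

p = 0, q = 0 ↦ 1  ≥
p = 0, q = 1/3 ↦ 1  ≥
p = 0, q = 2/3 ↦ 1  ≥
p = 0, q = 1 ↦ 1  ≥
p = 1/3, q = 0 ↦ 2/3  <
p = 1/3, q = 1/3 ↦ 2/3  <
p = 1/3, q = 2/3 ↦ 2/3  <
p = 1/3, q = 1 ↦ 1  ≥
p = 2/3, q = 0 ↦ 1/3  <
p = 2/3, q = 1/3 ↦ 1/3  <
p = 2/3, q = 2/3 ↦ 2/3  <
p = 2/3, q = 1 ↦ 1  ≥
p = 1, q = 0 ↦ 0  <
p = 1, q = 1/3 ↦ 1/3  <
p = 1, q = 2/3 ↦ 2/3  <
p = 1, q = 1 ↦ 1  ≥
So 7 of the 16 assignments meet the threshold.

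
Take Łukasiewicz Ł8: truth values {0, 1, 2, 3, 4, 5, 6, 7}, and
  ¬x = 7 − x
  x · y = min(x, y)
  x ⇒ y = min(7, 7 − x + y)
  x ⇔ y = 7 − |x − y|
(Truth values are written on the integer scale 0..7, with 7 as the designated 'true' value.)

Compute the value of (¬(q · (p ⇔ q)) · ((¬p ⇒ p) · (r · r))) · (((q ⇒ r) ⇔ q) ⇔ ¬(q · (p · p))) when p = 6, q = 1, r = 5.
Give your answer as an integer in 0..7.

p ⇔ q = 6 ⇔ 1 = 2
q · (p ⇔ q) = 1 · 2 = 1
¬(q · (p ⇔ q)) = ¬1 = 6
¬p = ¬6 = 1
¬p ⇒ p = 1 ⇒ 6 = 7
r · r = 5 · 5 = 5
(¬p ⇒ p) · (r · r) = 7 · 5 = 5
¬(q · (p ⇔ q)) · ((¬p ⇒ p) · (r · r)) = 6 · 5 = 5
q ⇒ r = 1 ⇒ 5 = 7
(q ⇒ r) ⇔ q = 7 ⇔ 1 = 1
p · p = 6 · 6 = 6
q · (p · p) = 1 · 6 = 1
¬(q · (p · p)) = ¬1 = 6
((q ⇒ r) ⇔ q) ⇔ ¬(q · (p · p)) = 1 ⇔ 6 = 2
(¬(q · (p ⇔ q)) · ((¬p ⇒ p) · (r · r))) · (((q ⇒ r) ⇔ q) ⇔ ¬(q · (p · p))) = 5 · 2 = 2

2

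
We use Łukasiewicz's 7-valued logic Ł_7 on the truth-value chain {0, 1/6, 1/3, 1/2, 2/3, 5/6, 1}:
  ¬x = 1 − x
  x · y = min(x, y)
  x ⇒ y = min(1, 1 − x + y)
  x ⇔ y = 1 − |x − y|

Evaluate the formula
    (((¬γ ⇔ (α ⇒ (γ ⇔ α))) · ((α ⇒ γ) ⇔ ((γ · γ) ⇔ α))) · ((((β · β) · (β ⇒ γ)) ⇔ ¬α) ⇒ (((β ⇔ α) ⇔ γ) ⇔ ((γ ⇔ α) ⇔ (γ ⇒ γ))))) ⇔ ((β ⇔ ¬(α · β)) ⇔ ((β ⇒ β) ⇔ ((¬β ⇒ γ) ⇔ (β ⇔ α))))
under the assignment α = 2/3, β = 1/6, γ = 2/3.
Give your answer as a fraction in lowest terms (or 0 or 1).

2/3

¬γ = ¬2/3 = 1/3
γ ⇔ α = 2/3 ⇔ 2/3 = 1
α ⇒ (γ ⇔ α) = 2/3 ⇒ 1 = 1
¬γ ⇔ (α ⇒ (γ ⇔ α)) = 1/3 ⇔ 1 = 1/3
α ⇒ γ = 2/3 ⇒ 2/3 = 1
γ · γ = 2/3 · 2/3 = 2/3
(γ · γ) ⇔ α = 2/3 ⇔ 2/3 = 1
(α ⇒ γ) ⇔ ((γ · γ) ⇔ α) = 1 ⇔ 1 = 1
(¬γ ⇔ (α ⇒ (γ ⇔ α))) · ((α ⇒ γ) ⇔ ((γ · γ) ⇔ α)) = 1/3 · 1 = 1/3
β · β = 1/6 · 1/6 = 1/6
β ⇒ γ = 1/6 ⇒ 2/3 = 1
(β · β) · (β ⇒ γ) = 1/6 · 1 = 1/6
¬α = ¬2/3 = 1/3
((β · β) · (β ⇒ γ)) ⇔ ¬α = 1/6 ⇔ 1/3 = 5/6
β ⇔ α = 1/6 ⇔ 2/3 = 1/2
(β ⇔ α) ⇔ γ = 1/2 ⇔ 2/3 = 5/6
γ ⇔ α = 2/3 ⇔ 2/3 = 1
γ ⇒ γ = 2/3 ⇒ 2/3 = 1
(γ ⇔ α) ⇔ (γ ⇒ γ) = 1 ⇔ 1 = 1
((β ⇔ α) ⇔ γ) ⇔ ((γ ⇔ α) ⇔ (γ ⇒ γ)) = 5/6 ⇔ 1 = 5/6
(((β · β) · (β ⇒ γ)) ⇔ ¬α) ⇒ (((β ⇔ α) ⇔ γ) ⇔ ((γ ⇔ α) ⇔ (γ ⇒ γ))) = 5/6 ⇒ 5/6 = 1
((¬γ ⇔ (α ⇒ (γ ⇔ α))) · ((α ⇒ γ) ⇔ ((γ · γ) ⇔ α))) · ((((β · β) · (β ⇒ γ)) ⇔ ¬α) ⇒ (((β ⇔ α) ⇔ γ) ⇔ ((γ ⇔ α) ⇔ (γ ⇒ γ)))) = 1/3 · 1 = 1/3
α · β = 2/3 · 1/6 = 1/6
¬(α · β) = ¬1/6 = 5/6
β ⇔ ¬(α · β) = 1/6 ⇔ 5/6 = 1/3
β ⇒ β = 1/6 ⇒ 1/6 = 1
¬β = ¬1/6 = 5/6
¬β ⇒ γ = 5/6 ⇒ 2/3 = 5/6
β ⇔ α = 1/6 ⇔ 2/3 = 1/2
(¬β ⇒ γ) ⇔ (β ⇔ α) = 5/6 ⇔ 1/2 = 2/3
(β ⇒ β) ⇔ ((¬β ⇒ γ) ⇔ (β ⇔ α)) = 1 ⇔ 2/3 = 2/3
(β ⇔ ¬(α · β)) ⇔ ((β ⇒ β) ⇔ ((¬β ⇒ γ) ⇔ (β ⇔ α))) = 1/3 ⇔ 2/3 = 2/3
(((¬γ ⇔ (α ⇒ (γ ⇔ α))) · ((α ⇒ γ) ⇔ ((γ · γ) ⇔ α))) · ((((β · β) · (β ⇒ γ)) ⇔ ¬α) ⇒ (((β ⇔ α) ⇔ γ) ⇔ ((γ ⇔ α) ⇔ (γ ⇒ γ))))) ⇔ ((β ⇔ ¬(α · β)) ⇔ ((β ⇒ β) ⇔ ((¬β ⇒ γ) ⇔ (β ⇔ α)))) = 1/3 ⇔ 2/3 = 2/3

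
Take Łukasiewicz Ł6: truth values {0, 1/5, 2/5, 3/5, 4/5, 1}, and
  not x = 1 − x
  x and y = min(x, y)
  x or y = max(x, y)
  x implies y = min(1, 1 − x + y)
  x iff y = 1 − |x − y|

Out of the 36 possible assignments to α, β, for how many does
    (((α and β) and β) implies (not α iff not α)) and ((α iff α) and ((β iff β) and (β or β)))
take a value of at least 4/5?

12

value 1: 6 assignments (counts)
value 4/5: 6 assignments (counts)
value 3/5: 6 assignments
value 2/5: 6 assignments
value 1/5: 6 assignments
value 0: 6 assignments
So 12 of the 36 assignments meet the threshold.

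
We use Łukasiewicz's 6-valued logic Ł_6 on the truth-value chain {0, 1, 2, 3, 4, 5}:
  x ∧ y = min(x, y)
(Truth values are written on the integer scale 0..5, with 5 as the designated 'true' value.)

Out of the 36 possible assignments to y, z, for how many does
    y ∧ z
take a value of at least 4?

4

value 5: 1 assignment (counts)
value 4: 3 assignments (counts)
value 3: 5 assignments
value 2: 7 assignments
value 1: 9 assignments
value 0: 11 assignments
So 4 of the 36 assignments meet the threshold.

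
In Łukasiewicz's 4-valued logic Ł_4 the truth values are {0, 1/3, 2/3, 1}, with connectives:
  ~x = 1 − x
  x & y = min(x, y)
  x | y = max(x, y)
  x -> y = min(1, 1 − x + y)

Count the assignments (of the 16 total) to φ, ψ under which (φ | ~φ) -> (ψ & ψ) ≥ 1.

φ = 0, ψ = 0 ↦ 0  <
φ = 0, ψ = 1/3 ↦ 1/3  <
φ = 0, ψ = 2/3 ↦ 2/3  <
φ = 0, ψ = 1 ↦ 1  ≥
φ = 1/3, ψ = 0 ↦ 1/3  <
φ = 1/3, ψ = 1/3 ↦ 2/3  <
φ = 1/3, ψ = 2/3 ↦ 1  ≥
φ = 1/3, ψ = 1 ↦ 1  ≥
φ = 2/3, ψ = 0 ↦ 1/3  <
φ = 2/3, ψ = 1/3 ↦ 2/3  <
φ = 2/3, ψ = 2/3 ↦ 1  ≥
φ = 2/3, ψ = 1 ↦ 1  ≥
φ = 1, ψ = 0 ↦ 0  <
φ = 1, ψ = 1/3 ↦ 1/3  <
φ = 1, ψ = 2/3 ↦ 2/3  <
φ = 1, ψ = 1 ↦ 1  ≥
So 6 of the 16 assignments meet the threshold.

6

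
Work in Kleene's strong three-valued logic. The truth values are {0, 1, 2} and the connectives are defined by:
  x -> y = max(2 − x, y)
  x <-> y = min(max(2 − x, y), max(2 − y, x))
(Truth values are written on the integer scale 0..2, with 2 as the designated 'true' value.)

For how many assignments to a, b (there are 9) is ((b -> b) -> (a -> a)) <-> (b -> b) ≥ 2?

a = 0, b = 0 ↦ 2  ≥
a = 0, b = 1 ↦ 1  <
a = 0, b = 2 ↦ 2  ≥
a = 1, b = 0 ↦ 1  <
a = 1, b = 1 ↦ 1  <
a = 1, b = 2 ↦ 1  <
a = 2, b = 0 ↦ 2  ≥
a = 2, b = 1 ↦ 1  <
a = 2, b = 2 ↦ 2  ≥
So 4 of the 9 assignments meet the threshold.

4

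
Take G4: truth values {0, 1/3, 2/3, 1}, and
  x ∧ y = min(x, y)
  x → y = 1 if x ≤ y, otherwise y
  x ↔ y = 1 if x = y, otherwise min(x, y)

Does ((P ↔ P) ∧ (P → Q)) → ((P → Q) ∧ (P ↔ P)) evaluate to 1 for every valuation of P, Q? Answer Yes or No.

Yes

P = 0, Q = 0 ↦ 1
P = 0, Q = 1/3 ↦ 1
P = 0, Q = 2/3 ↦ 1
P = 0, Q = 1 ↦ 1
P = 1/3, Q = 0 ↦ 1
P = 1/3, Q = 1/3 ↦ 1
P = 1/3, Q = 2/3 ↦ 1
P = 1/3, Q = 1 ↦ 1
P = 2/3, Q = 0 ↦ 1
P = 2/3, Q = 1/3 ↦ 1
P = 2/3, Q = 2/3 ↦ 1
P = 2/3, Q = 1 ↦ 1
P = 1, Q = 0 ↦ 1
P = 1, Q = 1/3 ↦ 1
P = 1, Q = 2/3 ↦ 1
P = 1, Q = 1 ↦ 1
Every assignment gives a value ≥ 1.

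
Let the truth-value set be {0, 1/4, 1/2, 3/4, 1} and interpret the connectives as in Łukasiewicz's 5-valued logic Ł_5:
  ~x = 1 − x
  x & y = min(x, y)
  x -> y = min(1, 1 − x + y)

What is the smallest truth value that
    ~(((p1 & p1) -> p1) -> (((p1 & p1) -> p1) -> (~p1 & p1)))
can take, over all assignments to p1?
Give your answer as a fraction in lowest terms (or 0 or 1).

1/2

Take p1 = 1/2:
p1 & p1 = 1/2 & 1/2 = 1/2
(p1 & p1) -> p1 = 1/2 -> 1/2 = 1
p1 & p1 = 1/2 & 1/2 = 1/2
(p1 & p1) -> p1 = 1/2 -> 1/2 = 1
~p1 = ~1/2 = 1/2
~p1 & p1 = 1/2 & 1/2 = 1/2
((p1 & p1) -> p1) -> (~p1 & p1) = 1 -> 1/2 = 1/2
((p1 & p1) -> p1) -> (((p1 & p1) -> p1) -> (~p1 & p1)) = 1 -> 1/2 = 1/2
~(((p1 & p1) -> p1) -> (((p1 & p1) -> p1) -> (~p1 & p1))) = ~1/2 = 1/2
No assignment yields a value below 1/2, so this is the minimum.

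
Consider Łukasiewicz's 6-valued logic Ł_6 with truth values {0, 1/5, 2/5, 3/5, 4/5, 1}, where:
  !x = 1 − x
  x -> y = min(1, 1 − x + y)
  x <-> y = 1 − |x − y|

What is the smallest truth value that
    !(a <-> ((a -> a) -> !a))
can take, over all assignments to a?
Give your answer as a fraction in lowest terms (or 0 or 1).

Take a = 2/5:
a -> a = 2/5 -> 2/5 = 1
!a = !2/5 = 3/5
(a -> a) -> !a = 1 -> 3/5 = 3/5
a <-> ((a -> a) -> !a) = 2/5 <-> 3/5 = 4/5
!(a <-> ((a -> a) -> !a)) = !4/5 = 1/5
No assignment yields a value below 1/5, so this is the minimum.

1/5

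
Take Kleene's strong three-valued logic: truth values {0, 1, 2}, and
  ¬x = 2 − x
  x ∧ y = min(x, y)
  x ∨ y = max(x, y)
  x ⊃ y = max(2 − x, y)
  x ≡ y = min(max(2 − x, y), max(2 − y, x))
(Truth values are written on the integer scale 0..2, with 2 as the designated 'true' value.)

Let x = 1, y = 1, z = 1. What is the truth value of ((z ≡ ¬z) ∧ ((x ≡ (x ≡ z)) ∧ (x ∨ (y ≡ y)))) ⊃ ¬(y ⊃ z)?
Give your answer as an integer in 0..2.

1

¬z = ¬1 = 1
z ≡ ¬z = 1 ≡ 1 = 1
x ≡ z = 1 ≡ 1 = 1
x ≡ (x ≡ z) = 1 ≡ 1 = 1
y ≡ y = 1 ≡ 1 = 1
x ∨ (y ≡ y) = 1 ∨ 1 = 1
(x ≡ (x ≡ z)) ∧ (x ∨ (y ≡ y)) = 1 ∧ 1 = 1
(z ≡ ¬z) ∧ ((x ≡ (x ≡ z)) ∧ (x ∨ (y ≡ y))) = 1 ∧ 1 = 1
y ⊃ z = 1 ⊃ 1 = 1
¬(y ⊃ z) = ¬1 = 1
((z ≡ ¬z) ∧ ((x ≡ (x ≡ z)) ∧ (x ∨ (y ≡ y)))) ⊃ ¬(y ⊃ z) = 1 ⊃ 1 = 1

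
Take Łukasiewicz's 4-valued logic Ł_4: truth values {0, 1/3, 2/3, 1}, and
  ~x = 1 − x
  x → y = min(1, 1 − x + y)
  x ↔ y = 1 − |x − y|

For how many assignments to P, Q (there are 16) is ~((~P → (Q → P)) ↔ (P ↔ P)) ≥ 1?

P = 0, Q = 0 ↦ 0  <
P = 0, Q = 1/3 ↦ 1/3  <
P = 0, Q = 2/3 ↦ 2/3  <
P = 0, Q = 1 ↦ 1  ≥
P = 1/3, Q = 0 ↦ 0  <
P = 1/3, Q = 1/3 ↦ 0  <
P = 1/3, Q = 2/3 ↦ 0  <
P = 1/3, Q = 1 ↦ 1/3  <
P = 2/3, Q = 0 ↦ 0  <
P = 2/3, Q = 1/3 ↦ 0  <
P = 2/3, Q = 2/3 ↦ 0  <
P = 2/3, Q = 1 ↦ 0  <
P = 1, Q = 0 ↦ 0  <
P = 1, Q = 1/3 ↦ 0  <
P = 1, Q = 2/3 ↦ 0  <
P = 1, Q = 1 ↦ 0  <
So 1 of the 16 assignments meets the threshold.

1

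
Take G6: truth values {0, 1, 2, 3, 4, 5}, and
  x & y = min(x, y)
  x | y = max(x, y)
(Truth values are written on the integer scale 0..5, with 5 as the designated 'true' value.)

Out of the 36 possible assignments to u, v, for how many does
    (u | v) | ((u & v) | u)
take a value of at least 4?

20

value 5: 11 assignments (counts)
value 4: 9 assignments (counts)
value 3: 7 assignments
value 2: 5 assignments
value 1: 3 assignments
value 0: 1 assignment
So 20 of the 36 assignments meet the threshold.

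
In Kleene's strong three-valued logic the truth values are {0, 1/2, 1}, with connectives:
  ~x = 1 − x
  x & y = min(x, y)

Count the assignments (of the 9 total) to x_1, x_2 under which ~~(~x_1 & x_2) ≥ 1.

1

x_1 = 0, x_2 = 0 ↦ 0  <
x_1 = 0, x_2 = 1/2 ↦ 1/2  <
x_1 = 0, x_2 = 1 ↦ 1  ≥
x_1 = 1/2, x_2 = 0 ↦ 0  <
x_1 = 1/2, x_2 = 1/2 ↦ 1/2  <
x_1 = 1/2, x_2 = 1 ↦ 1/2  <
x_1 = 1, x_2 = 0 ↦ 0  <
x_1 = 1, x_2 = 1/2 ↦ 0  <
x_1 = 1, x_2 = 1 ↦ 0  <
So 1 of the 9 assignments meets the threshold.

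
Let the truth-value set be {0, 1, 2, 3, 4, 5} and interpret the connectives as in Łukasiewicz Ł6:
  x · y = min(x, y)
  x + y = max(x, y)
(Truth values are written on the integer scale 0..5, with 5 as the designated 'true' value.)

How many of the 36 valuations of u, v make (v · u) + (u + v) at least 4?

20

value 5: 11 assignments (counts)
value 4: 9 assignments (counts)
value 3: 7 assignments
value 2: 5 assignments
value 1: 3 assignments
value 0: 1 assignment
So 20 of the 36 assignments meet the threshold.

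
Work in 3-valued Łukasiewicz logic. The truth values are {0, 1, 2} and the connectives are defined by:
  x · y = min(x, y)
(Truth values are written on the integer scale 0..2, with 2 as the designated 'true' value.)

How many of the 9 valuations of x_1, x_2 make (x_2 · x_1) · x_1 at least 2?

1

x_1 = 0, x_2 = 0 ↦ 0  <
x_1 = 0, x_2 = 1 ↦ 0  <
x_1 = 0, x_2 = 2 ↦ 0  <
x_1 = 1, x_2 = 0 ↦ 0  <
x_1 = 1, x_2 = 1 ↦ 1  <
x_1 = 1, x_2 = 2 ↦ 1  <
x_1 = 2, x_2 = 0 ↦ 0  <
x_1 = 2, x_2 = 1 ↦ 1  <
x_1 = 2, x_2 = 2 ↦ 2  ≥
So 1 of the 9 assignments meets the threshold.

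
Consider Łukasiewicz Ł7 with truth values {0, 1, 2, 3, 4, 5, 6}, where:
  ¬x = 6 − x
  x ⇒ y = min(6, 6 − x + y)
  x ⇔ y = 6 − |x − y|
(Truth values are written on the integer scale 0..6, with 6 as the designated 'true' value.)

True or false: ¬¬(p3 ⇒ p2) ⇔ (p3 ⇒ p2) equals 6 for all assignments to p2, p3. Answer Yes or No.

At p2 = 1, p3 = 5, for instance:
p3 ⇒ p2 = 5 ⇒ 1 = 2
¬(p3 ⇒ p2) = ¬2 = 4
¬¬(p3 ⇒ p2) = ¬4 = 2
¬¬(p3 ⇒ p2) ⇔ (p3 ⇒ p2) = 2 ⇔ 2 = 6
and checking the remaining 48 assignments likewise gives ≥ 6 in every case.

Yes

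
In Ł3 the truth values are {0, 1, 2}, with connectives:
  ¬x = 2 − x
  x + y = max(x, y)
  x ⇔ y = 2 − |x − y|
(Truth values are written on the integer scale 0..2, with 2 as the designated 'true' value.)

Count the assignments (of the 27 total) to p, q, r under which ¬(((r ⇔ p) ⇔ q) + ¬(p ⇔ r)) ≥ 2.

value 2: 3 assignments (counts)
value 1: 11 assignments
value 0: 13 assignments
So 3 of the 27 assignments meet the threshold.

3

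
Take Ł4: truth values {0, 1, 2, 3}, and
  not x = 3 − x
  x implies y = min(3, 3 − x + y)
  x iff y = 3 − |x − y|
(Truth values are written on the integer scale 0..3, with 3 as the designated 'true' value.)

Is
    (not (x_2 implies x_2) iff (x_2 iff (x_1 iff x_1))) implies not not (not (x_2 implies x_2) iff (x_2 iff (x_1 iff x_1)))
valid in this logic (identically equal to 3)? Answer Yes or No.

Yes

x_1 = 0, x_2 = 0 ↦ 3
x_1 = 0, x_2 = 1 ↦ 3
x_1 = 0, x_2 = 2 ↦ 3
x_1 = 0, x_2 = 3 ↦ 3
x_1 = 1, x_2 = 0 ↦ 3
x_1 = 1, x_2 = 1 ↦ 3
x_1 = 1, x_2 = 2 ↦ 3
x_1 = 1, x_2 = 3 ↦ 3
x_1 = 2, x_2 = 0 ↦ 3
x_1 = 2, x_2 = 1 ↦ 3
x_1 = 2, x_2 = 2 ↦ 3
x_1 = 2, x_2 = 3 ↦ 3
x_1 = 3, x_2 = 0 ↦ 3
x_1 = 3, x_2 = 1 ↦ 3
x_1 = 3, x_2 = 2 ↦ 3
x_1 = 3, x_2 = 3 ↦ 3
Every assignment gives a value ≥ 3.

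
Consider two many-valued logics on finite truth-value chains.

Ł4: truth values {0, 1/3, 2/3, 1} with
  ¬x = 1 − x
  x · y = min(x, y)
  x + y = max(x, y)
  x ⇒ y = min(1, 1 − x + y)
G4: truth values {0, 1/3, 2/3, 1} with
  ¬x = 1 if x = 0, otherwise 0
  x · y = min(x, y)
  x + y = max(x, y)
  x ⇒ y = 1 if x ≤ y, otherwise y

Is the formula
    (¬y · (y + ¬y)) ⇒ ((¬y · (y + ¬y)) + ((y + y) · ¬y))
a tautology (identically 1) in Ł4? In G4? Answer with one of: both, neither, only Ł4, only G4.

both

In Ł4: every assignment gives 1 — tautology.
In G4: every assignment gives 1 — tautology.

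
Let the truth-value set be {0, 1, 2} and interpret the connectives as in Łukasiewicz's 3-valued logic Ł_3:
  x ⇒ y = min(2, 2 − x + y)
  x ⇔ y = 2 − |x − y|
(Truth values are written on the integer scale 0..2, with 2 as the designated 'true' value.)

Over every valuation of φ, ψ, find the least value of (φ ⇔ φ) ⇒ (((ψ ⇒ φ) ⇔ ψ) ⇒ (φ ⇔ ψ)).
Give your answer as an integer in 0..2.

1

Take φ = 0, ψ = 1:
φ ⇔ φ = 0 ⇔ 0 = 2
ψ ⇒ φ = 1 ⇒ 0 = 1
(ψ ⇒ φ) ⇔ ψ = 1 ⇔ 1 = 2
φ ⇔ ψ = 0 ⇔ 1 = 1
((ψ ⇒ φ) ⇔ ψ) ⇒ (φ ⇔ ψ) = 2 ⇒ 1 = 1
(φ ⇔ φ) ⇒ (((ψ ⇒ φ) ⇔ ψ) ⇒ (φ ⇔ ψ)) = 2 ⇒ 1 = 1
No assignment yields a value below 1, so this is the minimum.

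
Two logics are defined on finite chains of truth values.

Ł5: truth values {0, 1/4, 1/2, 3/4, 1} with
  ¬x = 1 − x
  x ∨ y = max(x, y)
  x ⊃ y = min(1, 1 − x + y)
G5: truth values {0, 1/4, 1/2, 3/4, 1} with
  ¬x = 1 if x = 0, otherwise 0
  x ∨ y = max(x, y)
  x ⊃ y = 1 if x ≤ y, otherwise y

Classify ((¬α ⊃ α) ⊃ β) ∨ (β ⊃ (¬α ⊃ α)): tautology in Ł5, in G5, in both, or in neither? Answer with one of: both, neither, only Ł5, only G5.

In Ł5: every assignment gives 1 — tautology.
In G5: every assignment gives 1 — tautology.

both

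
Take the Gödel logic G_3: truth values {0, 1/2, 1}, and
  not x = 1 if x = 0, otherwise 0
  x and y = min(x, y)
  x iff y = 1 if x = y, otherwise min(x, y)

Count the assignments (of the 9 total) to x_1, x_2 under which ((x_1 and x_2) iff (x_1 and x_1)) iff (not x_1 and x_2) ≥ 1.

x_1 = 0, x_2 = 0 ↦ 0  <
x_1 = 0, x_2 = 1/2 ↦ 1/2  <
x_1 = 0, x_2 = 1 ↦ 1  ≥
x_1 = 1/2, x_2 = 0 ↦ 1  ≥
x_1 = 1/2, x_2 = 1/2 ↦ 0  <
x_1 = 1/2, x_2 = 1 ↦ 0  <
x_1 = 1, x_2 = 0 ↦ 1  ≥
x_1 = 1, x_2 = 1/2 ↦ 0  <
x_1 = 1, x_2 = 1 ↦ 0  <
So 3 of the 9 assignments meet the threshold.

3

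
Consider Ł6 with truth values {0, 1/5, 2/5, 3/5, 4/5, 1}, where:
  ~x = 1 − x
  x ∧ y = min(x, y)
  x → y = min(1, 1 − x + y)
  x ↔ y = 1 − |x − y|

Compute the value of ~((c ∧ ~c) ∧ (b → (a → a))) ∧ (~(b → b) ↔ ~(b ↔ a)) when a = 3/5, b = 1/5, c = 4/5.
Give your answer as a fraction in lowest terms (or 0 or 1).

~c = ~4/5 = 1/5
c ∧ ~c = 4/5 ∧ 1/5 = 1/5
a → a = 3/5 → 3/5 = 1
b → (a → a) = 1/5 → 1 = 1
(c ∧ ~c) ∧ (b → (a → a)) = 1/5 ∧ 1 = 1/5
~((c ∧ ~c) ∧ (b → (a → a))) = ~1/5 = 4/5
b → b = 1/5 → 1/5 = 1
~(b → b) = ~1 = 0
b ↔ a = 1/5 ↔ 3/5 = 3/5
~(b ↔ a) = ~3/5 = 2/5
~(b → b) ↔ ~(b ↔ a) = 0 ↔ 2/5 = 3/5
~((c ∧ ~c) ∧ (b → (a → a))) ∧ (~(b → b) ↔ ~(b ↔ a)) = 4/5 ∧ 3/5 = 3/5

3/5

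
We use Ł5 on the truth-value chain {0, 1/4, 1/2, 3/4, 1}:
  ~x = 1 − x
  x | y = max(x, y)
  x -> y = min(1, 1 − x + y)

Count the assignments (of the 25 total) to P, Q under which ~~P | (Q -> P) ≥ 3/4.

19

value 1: 15 assignments (counts)
value 3/4: 4 assignments (counts)
value 1/2: 3 assignments
value 1/4: 2 assignments
value 0: 1 assignment
So 19 of the 25 assignments meet the threshold.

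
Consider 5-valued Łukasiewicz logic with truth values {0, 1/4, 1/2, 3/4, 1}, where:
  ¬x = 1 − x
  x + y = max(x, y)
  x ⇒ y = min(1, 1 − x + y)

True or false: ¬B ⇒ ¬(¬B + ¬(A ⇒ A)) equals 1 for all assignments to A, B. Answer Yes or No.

No

Counterexample: take A = 0, B = 0.
¬B = ¬0 = 1
A ⇒ A = 0 ⇒ 0 = 1
¬(A ⇒ A) = ¬1 = 0
¬B + ¬(A ⇒ A) = 1 + 0 = 1
¬(¬B + ¬(A ⇒ A)) = ¬1 = 0
¬B ⇒ ¬(¬B + ¬(A ⇒ A)) = 1 ⇒ 0 = 0
This gives 0 ≠ 1.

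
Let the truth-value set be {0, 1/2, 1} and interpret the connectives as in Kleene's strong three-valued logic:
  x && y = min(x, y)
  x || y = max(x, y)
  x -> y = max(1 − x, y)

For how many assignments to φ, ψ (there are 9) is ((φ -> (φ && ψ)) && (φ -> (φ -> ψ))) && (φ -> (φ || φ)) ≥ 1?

φ = 0, ψ = 0 ↦ 1  ≥
φ = 0, ψ = 1/2 ↦ 1  ≥
φ = 0, ψ = 1 ↦ 1  ≥
φ = 1/2, ψ = 0 ↦ 1/2  <
φ = 1/2, ψ = 1/2 ↦ 1/2  <
φ = 1/2, ψ = 1 ↦ 1/2  <
φ = 1, ψ = 0 ↦ 0  <
φ = 1, ψ = 1/2 ↦ 1/2  <
φ = 1, ψ = 1 ↦ 1  ≥
So 4 of the 9 assignments meet the threshold.

4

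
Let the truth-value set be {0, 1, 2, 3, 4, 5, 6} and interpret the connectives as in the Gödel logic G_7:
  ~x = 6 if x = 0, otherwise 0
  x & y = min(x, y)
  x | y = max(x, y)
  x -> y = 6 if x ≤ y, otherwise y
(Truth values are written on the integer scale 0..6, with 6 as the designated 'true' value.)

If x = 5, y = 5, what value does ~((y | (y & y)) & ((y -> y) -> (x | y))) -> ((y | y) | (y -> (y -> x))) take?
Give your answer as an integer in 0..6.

6

y & y = 5 & 5 = 5
y | (y & y) = 5 | 5 = 5
y -> y = 5 -> 5 = 6
x | y = 5 | 5 = 5
(y -> y) -> (x | y) = 6 -> 5 = 5
(y | (y & y)) & ((y -> y) -> (x | y)) = 5 & 5 = 5
~((y | (y & y)) & ((y -> y) -> (x | y))) = ~5 = 0
y | y = 5 | 5 = 5
y -> x = 5 -> 5 = 6
y -> (y -> x) = 5 -> 6 = 6
(y | y) | (y -> (y -> x)) = 5 | 6 = 6
~((y | (y & y)) & ((y -> y) -> (x | y))) -> ((y | y) | (y -> (y -> x))) = 0 -> 6 = 6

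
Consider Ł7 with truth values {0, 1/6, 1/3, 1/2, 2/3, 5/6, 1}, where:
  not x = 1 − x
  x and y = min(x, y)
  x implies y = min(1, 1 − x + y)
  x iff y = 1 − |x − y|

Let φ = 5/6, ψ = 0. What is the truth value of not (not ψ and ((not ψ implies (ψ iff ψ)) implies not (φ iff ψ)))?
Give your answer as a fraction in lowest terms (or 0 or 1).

1/6

not ψ = not 0 = 1
not ψ = not 0 = 1
ψ iff ψ = 0 iff 0 = 1
not ψ implies (ψ iff ψ) = 1 implies 1 = 1
φ iff ψ = 5/6 iff 0 = 1/6
not (φ iff ψ) = not 1/6 = 5/6
(not ψ implies (ψ iff ψ)) implies not (φ iff ψ) = 1 implies 5/6 = 5/6
not ψ and ((not ψ implies (ψ iff ψ)) implies not (φ iff ψ)) = 1 and 5/6 = 5/6
not (not ψ and ((not ψ implies (ψ iff ψ)) implies not (φ iff ψ))) = not 5/6 = 1/6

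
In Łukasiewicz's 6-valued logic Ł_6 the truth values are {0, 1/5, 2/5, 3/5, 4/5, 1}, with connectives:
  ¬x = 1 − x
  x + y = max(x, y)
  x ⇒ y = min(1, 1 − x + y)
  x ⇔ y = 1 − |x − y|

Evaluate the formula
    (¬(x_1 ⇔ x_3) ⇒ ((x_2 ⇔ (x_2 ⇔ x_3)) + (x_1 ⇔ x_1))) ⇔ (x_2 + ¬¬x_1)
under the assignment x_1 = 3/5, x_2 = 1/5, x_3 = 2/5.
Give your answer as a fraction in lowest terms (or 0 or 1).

x_1 ⇔ x_3 = 3/5 ⇔ 2/5 = 4/5
¬(x_1 ⇔ x_3) = ¬4/5 = 1/5
x_2 ⇔ x_3 = 1/5 ⇔ 2/5 = 4/5
x_2 ⇔ (x_2 ⇔ x_3) = 1/5 ⇔ 4/5 = 2/5
x_1 ⇔ x_1 = 3/5 ⇔ 3/5 = 1
(x_2 ⇔ (x_2 ⇔ x_3)) + (x_1 ⇔ x_1) = 2/5 + 1 = 1
¬(x_1 ⇔ x_3) ⇒ ((x_2 ⇔ (x_2 ⇔ x_3)) + (x_1 ⇔ x_1)) = 1/5 ⇒ 1 = 1
¬x_1 = ¬3/5 = 2/5
¬¬x_1 = ¬2/5 = 3/5
x_2 + ¬¬x_1 = 1/5 + 3/5 = 3/5
(¬(x_1 ⇔ x_3) ⇒ ((x_2 ⇔ (x_2 ⇔ x_3)) + (x_1 ⇔ x_1))) ⇔ (x_2 + ¬¬x_1) = 1 ⇔ 3/5 = 3/5

3/5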